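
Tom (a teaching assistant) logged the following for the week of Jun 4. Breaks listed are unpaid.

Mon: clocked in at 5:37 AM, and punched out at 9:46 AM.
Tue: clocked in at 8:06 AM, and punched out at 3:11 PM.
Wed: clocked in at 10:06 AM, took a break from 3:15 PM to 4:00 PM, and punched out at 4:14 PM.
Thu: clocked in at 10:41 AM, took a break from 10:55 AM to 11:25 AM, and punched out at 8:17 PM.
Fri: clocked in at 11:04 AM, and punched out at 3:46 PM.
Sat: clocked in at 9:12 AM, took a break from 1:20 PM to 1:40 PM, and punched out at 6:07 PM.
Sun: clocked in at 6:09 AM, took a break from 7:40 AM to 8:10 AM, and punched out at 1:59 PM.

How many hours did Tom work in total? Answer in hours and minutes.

46 h 20 min

Mon: 5:37 AM–9:46 AM = 4 h 9 min
Tue: 8:06 AM–3:11 PM = 7 h 5 min
Wed: 10:06 AM–4:14 PM = 6 h 8 min; less 45 min break → 5 h 23 min
Thu: 10:41 AM–8:17 PM = 9 h 36 min; less 30 min break → 9 h 6 min
Fri: 11:04 AM–3:46 PM = 4 h 42 min
Sat: 9:12 AM–6:07 PM = 8 h 55 min; less 20 min break → 8 h 35 min
Sun: 6:09 AM–1:59 PM = 7 h 50 min; less 30 min break → 7 h 20 min
Total: 4 h 9 min + 7 h 5 min + 5 h 23 min + 9 h 6 min + 4 h 42 min + 8 h 35 min + 7 h 20 min = 46 h 20 min.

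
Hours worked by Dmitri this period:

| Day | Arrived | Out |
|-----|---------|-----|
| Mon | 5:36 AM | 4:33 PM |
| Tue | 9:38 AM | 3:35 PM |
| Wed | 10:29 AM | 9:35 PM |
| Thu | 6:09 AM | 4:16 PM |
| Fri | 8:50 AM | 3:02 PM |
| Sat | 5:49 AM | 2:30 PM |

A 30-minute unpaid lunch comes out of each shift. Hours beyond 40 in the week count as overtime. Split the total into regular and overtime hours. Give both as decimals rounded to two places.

Regular 40.00 hours, overtime 10.00 hours

Mon: 5:36 AM–4:33 PM = 10 h 57 min; less 30 min break → 10 h 27 min
Tue: 9:38 AM–3:35 PM = 5 h 57 min; less 30 min break → 5 h 27 min
Wed: 10:29 AM–9:35 PM = 11 h 6 min; less 30 min break → 10 h 36 min
Thu: 6:09 AM–4:16 PM = 10 h 7 min; less 30 min break → 9 h 37 min
Fri: 8:50 AM–3:02 PM = 6 h 12 min; less 30 min break → 5 h 42 min
Sat: 5:49 AM–2:30 PM = 8 h 41 min; less 30 min break → 8 h 11 min
Total worked: 50 h 0 min = 50.00 h.
Threshold 40 h → overtime 10 h 0 min, regular 40 h 0 min.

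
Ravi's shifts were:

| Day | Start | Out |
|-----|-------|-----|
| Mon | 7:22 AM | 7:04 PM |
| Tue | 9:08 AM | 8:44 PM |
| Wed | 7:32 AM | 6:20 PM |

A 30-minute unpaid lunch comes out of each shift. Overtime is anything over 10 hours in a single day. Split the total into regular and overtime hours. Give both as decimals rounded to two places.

Regular 30.00 hours, overtime 2.60 hours

Mon: 7:22 AM–7:04 PM = 11 h 42 min; less 30 min break → 11 h 12 min
Tue: 9:08 AM–8:44 PM = 11 h 36 min; less 30 min break → 11 h 6 min
Wed: 7:32 AM–6:20 PM = 10 h 48 min; less 30 min break → 10 h 18 min
Mon reg 10 h 0 min / OT 1 h 12 min; Tue reg 10 h 0 min / OT 1 h 6 min; Wed reg 10 h 0 min / OT 0 h 18 min.
Totals: regular 30 h 0 min, overtime 2 h 36 min.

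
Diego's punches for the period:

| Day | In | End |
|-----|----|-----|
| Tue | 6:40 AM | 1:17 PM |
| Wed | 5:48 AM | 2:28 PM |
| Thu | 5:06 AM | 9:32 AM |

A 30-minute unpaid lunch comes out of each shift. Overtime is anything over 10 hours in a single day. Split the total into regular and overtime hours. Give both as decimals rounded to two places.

Tue: 6:40 AM–1:17 PM = 6 h 37 min; less 30 min break → 6 h 7 min
Wed: 5:48 AM–2:28 PM = 8 h 40 min; less 30 min break → 8 h 10 min
Thu: 5:06 AM–9:32 AM = 4 h 26 min; less 30 min break → 3 h 56 min
Tue reg 6 h 7 min / OT 0 h 0 min; Wed reg 8 h 10 min / OT 0 h 0 min; Thu reg 3 h 56 min / OT 0 h 0 min.
Totals: regular 18 h 13 min, overtime 0 h 0 min.

Regular 18.22 hours, overtime 0.00 hours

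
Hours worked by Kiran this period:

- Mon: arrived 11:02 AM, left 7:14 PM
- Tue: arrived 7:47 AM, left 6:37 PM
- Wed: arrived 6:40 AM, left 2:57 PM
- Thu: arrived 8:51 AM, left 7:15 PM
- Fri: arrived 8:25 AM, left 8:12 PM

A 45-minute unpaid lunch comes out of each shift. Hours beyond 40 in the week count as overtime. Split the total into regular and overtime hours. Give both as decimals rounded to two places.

Regular 40.00 hours, overtime 5.75 hours

Mon: 11:02 AM–7:14 PM = 8 h 12 min; less 45 min break → 7 h 27 min
Tue: 7:47 AM–6:37 PM = 10 h 50 min; less 45 min break → 10 h 5 min
Wed: 6:40 AM–2:57 PM = 8 h 17 min; less 45 min break → 7 h 32 min
Thu: 8:51 AM–7:15 PM = 10 h 24 min; less 45 min break → 9 h 39 min
Fri: 8:25 AM–8:12 PM = 11 h 47 min; less 45 min break → 11 h 2 min
Total worked: 45 h 45 min = 45.75 h.
Threshold 40 h → overtime 5 h 45 min, regular 40 h 0 min.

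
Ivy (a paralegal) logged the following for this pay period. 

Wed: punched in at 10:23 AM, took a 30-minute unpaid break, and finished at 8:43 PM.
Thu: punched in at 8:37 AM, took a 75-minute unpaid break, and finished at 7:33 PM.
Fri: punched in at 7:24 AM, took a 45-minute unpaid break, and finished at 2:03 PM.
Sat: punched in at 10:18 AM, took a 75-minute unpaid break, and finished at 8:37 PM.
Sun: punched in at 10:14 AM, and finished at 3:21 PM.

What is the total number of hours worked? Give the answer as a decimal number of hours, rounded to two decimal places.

39.60 hours

Wed: 10:23 AM–8:43 PM = 10 h 20 min; less 30 min break → 9 h 50 min
Thu: 8:37 AM–7:33 PM = 10 h 56 min; less 75 min break → 9 h 41 min
Fri: 7:24 AM–2:03 PM = 6 h 39 min; less 45 min break → 5 h 54 min
Sat: 10:18 AM–8:37 PM = 10 h 19 min; less 75 min break → 9 h 4 min
Sun: 10:14 AM–3:21 PM = 5 h 7 min
Total: 9 h 50 min + 9 h 41 min + 5 h 54 min + 9 h 4 min + 5 h 7 min = 39 h 36 min.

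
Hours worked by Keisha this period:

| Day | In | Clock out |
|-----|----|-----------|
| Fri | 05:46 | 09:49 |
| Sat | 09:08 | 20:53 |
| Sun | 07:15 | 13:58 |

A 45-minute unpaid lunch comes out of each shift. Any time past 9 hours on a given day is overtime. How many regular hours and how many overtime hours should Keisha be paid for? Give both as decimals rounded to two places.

Fri: 05:46–09:49 = 4 h 3 min; less 45 min break → 3 h 18 min
Sat: 09:08–20:53 = 11 h 45 min; less 45 min break → 11 h 0 min
Sun: 07:15–13:58 = 6 h 43 min; less 45 min break → 5 h 58 min
Fri reg 3 h 18 min / OT 0 h 0 min; Sat reg 9 h 0 min / OT 2 h 0 min; Sun reg 5 h 58 min / OT 0 h 0 min.
Totals: regular 18 h 16 min, overtime 2 h 0 min.

Regular 18.27 hours, overtime 2.00 hours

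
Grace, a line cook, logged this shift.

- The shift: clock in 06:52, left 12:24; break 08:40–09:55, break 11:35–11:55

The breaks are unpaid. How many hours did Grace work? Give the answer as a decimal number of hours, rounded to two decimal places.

The shift: 06:52–12:24 = 5 h 32 min; less 95 min break → 3 h 57 min

3.95 hours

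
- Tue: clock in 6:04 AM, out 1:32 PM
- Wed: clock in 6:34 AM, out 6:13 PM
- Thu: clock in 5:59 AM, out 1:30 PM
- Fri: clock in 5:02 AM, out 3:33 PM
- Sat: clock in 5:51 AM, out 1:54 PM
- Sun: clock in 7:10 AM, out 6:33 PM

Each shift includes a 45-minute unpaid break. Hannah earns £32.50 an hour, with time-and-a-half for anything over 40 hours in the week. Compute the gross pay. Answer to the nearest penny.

£1889.06

Tue: 6:04 AM–1:32 PM = 7 h 28 min; less 45 min break → 6 h 43 min
Wed: 6:34 AM–6:13 PM = 11 h 39 min; less 45 min break → 10 h 54 min
Thu: 5:59 AM–1:30 PM = 7 h 31 min; less 45 min break → 6 h 46 min
Fri: 5:02 AM–3:33 PM = 10 h 31 min; less 45 min break → 9 h 46 min
Sat: 5:51 AM–1:54 PM = 8 h 3 min; less 45 min break → 7 h 18 min
Sun: 7:10 AM–6:33 PM = 11 h 23 min; less 45 min break → 10 h 38 min
Total worked: 52 h 5 min = 3125 min.
Regular 40 h 0 min = 2400 min at £32.50/h; overtime 12 h 5 min = 725 min at £48.75/h.
Pay = (2400 × £32.50 + 725 × £48.75) ÷ 60 = £1889.06.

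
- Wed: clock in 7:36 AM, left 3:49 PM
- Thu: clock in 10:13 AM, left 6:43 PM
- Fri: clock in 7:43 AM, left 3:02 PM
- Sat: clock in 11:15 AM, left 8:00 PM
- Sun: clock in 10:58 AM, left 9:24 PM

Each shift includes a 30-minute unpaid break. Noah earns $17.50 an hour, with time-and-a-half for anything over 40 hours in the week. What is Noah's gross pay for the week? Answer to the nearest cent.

$718.81

Wed: 7:36 AM–3:49 PM = 8 h 13 min; less 30 min break → 7 h 43 min
Thu: 10:13 AM–6:43 PM = 8 h 30 min; less 30 min break → 8 h 0 min
Fri: 7:43 AM–3:02 PM = 7 h 19 min; less 30 min break → 6 h 49 min
Sat: 11:15 AM–8:00 PM = 8 h 45 min; less 30 min break → 8 h 15 min
Sun: 10:58 AM–9:24 PM = 10 h 26 min; less 30 min break → 9 h 56 min
Total worked: 40 h 43 min = 2443 min.
Regular 40 h 0 min = 2400 min at $17.50/h; overtime 0 h 43 min = 43 min at $26.25/h.
Pay = (2400 × $17.50 + 43 × $26.25) ÷ 60 = $718.81.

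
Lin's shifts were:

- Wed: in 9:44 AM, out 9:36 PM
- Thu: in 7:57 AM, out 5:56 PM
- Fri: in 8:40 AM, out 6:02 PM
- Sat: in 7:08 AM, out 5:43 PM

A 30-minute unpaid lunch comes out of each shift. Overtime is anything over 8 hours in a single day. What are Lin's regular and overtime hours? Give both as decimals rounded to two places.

Regular 32.00 hours, overtime 7.80 hours

Wed: 9:44 AM–9:36 PM = 11 h 52 min; less 30 min break → 11 h 22 min
Thu: 7:57 AM–5:56 PM = 9 h 59 min; less 30 min break → 9 h 29 min
Fri: 8:40 AM–6:02 PM = 9 h 22 min; less 30 min break → 8 h 52 min
Sat: 7:08 AM–5:43 PM = 10 h 35 min; less 30 min break → 10 h 5 min
Wed reg 8 h 0 min / OT 3 h 22 min; Thu reg 8 h 0 min / OT 1 h 29 min; Fri reg 8 h 0 min / OT 0 h 52 min; Sat reg 8 h 0 min / OT 2 h 5 min.
Totals: regular 32 h 0 min, overtime 7 h 48 min.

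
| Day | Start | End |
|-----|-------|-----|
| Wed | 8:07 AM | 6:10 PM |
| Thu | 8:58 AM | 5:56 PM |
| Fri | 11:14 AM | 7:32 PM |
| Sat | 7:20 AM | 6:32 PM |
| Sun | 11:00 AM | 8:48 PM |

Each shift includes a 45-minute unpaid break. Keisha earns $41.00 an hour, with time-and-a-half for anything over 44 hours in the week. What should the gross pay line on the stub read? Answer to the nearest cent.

$1838.85

Wed: 8:07 AM–6:10 PM = 10 h 3 min; less 45 min break → 9 h 18 min
Thu: 8:58 AM–5:56 PM = 8 h 58 min; less 45 min break → 8 h 13 min
Fri: 11:14 AM–7:32 PM = 8 h 18 min; less 45 min break → 7 h 33 min
Sat: 7:20 AM–6:32 PM = 11 h 12 min; less 45 min break → 10 h 27 min
Sun: 11:00 AM–8:48 PM = 9 h 48 min; less 45 min break → 9 h 3 min
Total worked: 44 h 34 min = 2674 min.
Regular 44 h 0 min = 2640 min at $41.00/h; overtime 0 h 34 min = 34 min at $61.50/h.
Pay = (2640 × $41.00 + 34 × $61.50) ÷ 60 = $1838.85.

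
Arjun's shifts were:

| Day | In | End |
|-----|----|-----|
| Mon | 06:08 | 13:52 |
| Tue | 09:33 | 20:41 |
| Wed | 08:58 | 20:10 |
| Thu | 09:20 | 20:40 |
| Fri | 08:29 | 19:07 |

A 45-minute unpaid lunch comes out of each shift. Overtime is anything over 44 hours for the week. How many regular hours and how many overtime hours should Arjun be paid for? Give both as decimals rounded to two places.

Mon: 06:08–13:52 = 7 h 44 min; less 45 min break → 6 h 59 min
Tue: 09:33–20:41 = 11 h 8 min; less 45 min break → 10 h 23 min
Wed: 08:58–20:10 = 11 h 12 min; less 45 min break → 10 h 27 min
Thu: 09:20–20:40 = 11 h 20 min; less 45 min break → 10 h 35 min
Fri: 08:29–19:07 = 10 h 38 min; less 45 min break → 9 h 53 min
Total worked: 48 h 17 min = 48.28 h.
Threshold 44 h → overtime 4 h 17 min, regular 44 h 0 min.

Regular 44.00 hours, overtime 4.28 hours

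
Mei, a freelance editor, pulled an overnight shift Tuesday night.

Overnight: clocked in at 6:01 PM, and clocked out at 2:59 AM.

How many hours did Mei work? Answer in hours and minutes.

Overnight: 6:01 PM → midnight = 5 h 59 min; midnight → 2:59 AM = 2 h 59 min; span 8 h 58 min

8 h 58 min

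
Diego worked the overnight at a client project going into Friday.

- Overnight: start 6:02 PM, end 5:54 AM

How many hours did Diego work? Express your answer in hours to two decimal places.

Overnight: 6:02 PM → midnight = 5 h 58 min; midnight → 5:54 AM = 5 h 54 min; span 11 h 52 min

11.87 hours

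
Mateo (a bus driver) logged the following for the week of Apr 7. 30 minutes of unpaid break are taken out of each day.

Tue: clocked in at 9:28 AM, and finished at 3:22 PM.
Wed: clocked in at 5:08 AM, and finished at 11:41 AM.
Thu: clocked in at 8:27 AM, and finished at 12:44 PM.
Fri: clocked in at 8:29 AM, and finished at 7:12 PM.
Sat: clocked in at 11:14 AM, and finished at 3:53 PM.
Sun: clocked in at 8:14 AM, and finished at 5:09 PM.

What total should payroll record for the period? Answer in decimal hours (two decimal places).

Tue: 9:28 AM–3:22 PM = 5 h 54 min; less 30 min break → 5 h 24 min
Wed: 5:08 AM–11:41 AM = 6 h 33 min; less 30 min break → 6 h 3 min
Thu: 8:27 AM–12:44 PM = 4 h 17 min; less 30 min break → 3 h 47 min
Fri: 8:29 AM–7:12 PM = 10 h 43 min; less 30 min break → 10 h 13 min
Sat: 11:14 AM–3:53 PM = 4 h 39 min; less 30 min break → 4 h 9 min
Sun: 8:14 AM–5:09 PM = 8 h 55 min; less 30 min break → 8 h 25 min
Total: 5 h 24 min + 6 h 3 min + 3 h 47 min + 10 h 13 min + 4 h 9 min + 8 h 25 min = 38 h 1 min.

38.02 hours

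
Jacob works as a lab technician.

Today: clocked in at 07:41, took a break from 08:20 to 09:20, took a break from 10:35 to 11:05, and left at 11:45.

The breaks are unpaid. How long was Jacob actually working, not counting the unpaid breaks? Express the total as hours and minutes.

2 h 34 min

Today: 07:41–11:45 = 4 h 4 min; less 90 min break → 2 h 34 min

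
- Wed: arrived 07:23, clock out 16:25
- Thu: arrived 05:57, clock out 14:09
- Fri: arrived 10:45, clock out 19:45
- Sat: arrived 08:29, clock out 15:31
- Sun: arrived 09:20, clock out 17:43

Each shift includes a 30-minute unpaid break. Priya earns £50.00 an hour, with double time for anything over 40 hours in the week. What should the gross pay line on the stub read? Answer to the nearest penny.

Wed: 07:23–16:25 = 9 h 2 min; less 30 min break → 8 h 32 min
Thu: 05:57–14:09 = 8 h 12 min; less 30 min break → 7 h 42 min
Fri: 10:45–19:45 = 9 h 0 min; less 30 min break → 8 h 30 min
Sat: 08:29–15:31 = 7 h 2 min; less 30 min break → 6 h 32 min
Sun: 09:20–17:43 = 8 h 23 min; less 30 min break → 7 h 53 min
Total worked: 39 h 9 min = 2349 min.
Regular 39 h 9 min = 2349 min at £50.00/h; overtime 0 h 0 min = 0 min at £100.00/h.
Pay = (2349 × £50.00 + 0 × £100.00) ÷ 60 = £1957.50.

£1957.50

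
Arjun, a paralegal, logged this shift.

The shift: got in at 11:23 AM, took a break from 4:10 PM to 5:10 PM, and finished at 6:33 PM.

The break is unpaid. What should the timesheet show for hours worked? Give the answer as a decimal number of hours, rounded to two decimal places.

The shift: 11:23 AM–6:33 PM = 7 h 10 min; less 60 min break → 6 h 10 min

6.17 hours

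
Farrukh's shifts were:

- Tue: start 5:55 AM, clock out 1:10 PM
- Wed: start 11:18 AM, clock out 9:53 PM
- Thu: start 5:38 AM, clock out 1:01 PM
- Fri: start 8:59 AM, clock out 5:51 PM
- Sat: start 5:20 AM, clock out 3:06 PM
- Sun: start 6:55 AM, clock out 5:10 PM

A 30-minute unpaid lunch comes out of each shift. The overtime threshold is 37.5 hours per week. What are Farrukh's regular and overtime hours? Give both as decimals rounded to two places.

Tue: 5:55 AM–1:10 PM = 7 h 15 min; less 30 min break → 6 h 45 min
Wed: 11:18 AM–9:53 PM = 10 h 35 min; less 30 min break → 10 h 5 min
Thu: 5:38 AM–1:01 PM = 7 h 23 min; less 30 min break → 6 h 53 min
Fri: 8:59 AM–5:51 PM = 8 h 52 min; less 30 min break → 8 h 22 min
Sat: 5:20 AM–3:06 PM = 9 h 46 min; less 30 min break → 9 h 16 min
Sun: 6:55 AM–5:10 PM = 10 h 15 min; less 30 min break → 9 h 45 min
Total worked: 51 h 6 min = 51.10 h.
Threshold 37.5 h → overtime 13 h 36 min, regular 37 h 30 min.

Regular 37.50 hours, overtime 13.60 hours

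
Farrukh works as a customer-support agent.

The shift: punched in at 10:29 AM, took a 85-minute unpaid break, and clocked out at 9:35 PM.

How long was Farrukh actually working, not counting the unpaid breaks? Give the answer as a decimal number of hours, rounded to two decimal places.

The shift: 10:29 AM–9:35 PM = 11 h 6 min; less 85 min break → 9 h 41 min

9.68 hours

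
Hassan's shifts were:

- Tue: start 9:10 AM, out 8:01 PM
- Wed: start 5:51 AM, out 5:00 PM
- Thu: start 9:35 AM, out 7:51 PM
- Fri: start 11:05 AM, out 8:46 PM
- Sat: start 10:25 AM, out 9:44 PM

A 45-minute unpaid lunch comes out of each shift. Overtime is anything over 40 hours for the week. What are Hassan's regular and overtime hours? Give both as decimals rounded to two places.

Regular 40.00 hours, overtime 9.52 hours

Tue: 9:10 AM–8:01 PM = 10 h 51 min; less 45 min break → 10 h 6 min
Wed: 5:51 AM–5:00 PM = 11 h 9 min; less 45 min break → 10 h 24 min
Thu: 9:35 AM–7:51 PM = 10 h 16 min; less 45 min break → 9 h 31 min
Fri: 11:05 AM–8:46 PM = 9 h 41 min; less 45 min break → 8 h 56 min
Sat: 10:25 AM–9:44 PM = 11 h 19 min; less 45 min break → 10 h 34 min
Total worked: 49 h 31 min = 49.52 h.
Threshold 40 h → overtime 9 h 31 min, regular 40 h 0 min.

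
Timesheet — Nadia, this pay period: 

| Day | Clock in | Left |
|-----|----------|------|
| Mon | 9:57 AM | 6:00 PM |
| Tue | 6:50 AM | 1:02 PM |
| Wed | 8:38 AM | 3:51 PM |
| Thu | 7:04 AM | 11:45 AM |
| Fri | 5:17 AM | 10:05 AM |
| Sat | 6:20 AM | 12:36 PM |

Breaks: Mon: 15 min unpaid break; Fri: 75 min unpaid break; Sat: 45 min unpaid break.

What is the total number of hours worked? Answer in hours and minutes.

Mon: 9:57 AM–6:00 PM = 8 h 3 min; less 15 min break → 7 h 48 min
Tue: 6:50 AM–1:02 PM = 6 h 12 min
Wed: 8:38 AM–3:51 PM = 7 h 13 min
Thu: 7:04 AM–11:45 AM = 4 h 41 min
Fri: 5:17 AM–10:05 AM = 4 h 48 min; less 75 min break → 3 h 33 min
Sat: 6:20 AM–12:36 PM = 6 h 16 min; less 45 min break → 5 h 31 min
Total: 7 h 48 min + 6 h 12 min + 7 h 13 min + 4 h 41 min + 3 h 33 min + 5 h 31 min = 34 h 58 min.

34 h 58 min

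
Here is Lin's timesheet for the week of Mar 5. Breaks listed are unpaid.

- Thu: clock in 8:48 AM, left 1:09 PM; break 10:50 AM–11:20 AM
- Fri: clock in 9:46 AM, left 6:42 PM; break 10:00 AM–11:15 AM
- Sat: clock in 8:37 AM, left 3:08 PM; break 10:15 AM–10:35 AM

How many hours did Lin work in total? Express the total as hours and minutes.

17 h 43 min

Thu: 8:48 AM–1:09 PM = 4 h 21 min; less 30 min break → 3 h 51 min
Fri: 9:46 AM–6:42 PM = 8 h 56 min; less 75 min break → 7 h 41 min
Sat: 8:37 AM–3:08 PM = 6 h 31 min; less 20 min break → 6 h 11 min
Total: 3 h 51 min + 7 h 41 min + 6 h 11 min = 17 h 43 min.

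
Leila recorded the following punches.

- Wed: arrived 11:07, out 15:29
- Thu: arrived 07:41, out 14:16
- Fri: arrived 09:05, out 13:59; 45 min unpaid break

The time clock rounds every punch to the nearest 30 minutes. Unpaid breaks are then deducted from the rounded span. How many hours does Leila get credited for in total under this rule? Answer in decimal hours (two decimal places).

15.75 hours

Wed: in 11:07→11:00, out 15:29→15:30; 4 h 30 min
Thu: in 07:41→07:30, out 14:16→14:30; 7 h 0 min
Fri: in 09:05→09:00, out 13:59→14:00; 5 h 0 min − 45 min = 4 h 15 min
Total credited: 15 h 45 min.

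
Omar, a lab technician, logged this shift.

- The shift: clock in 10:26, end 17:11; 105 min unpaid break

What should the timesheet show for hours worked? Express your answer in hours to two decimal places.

5.00 hours

The shift: 10:26–17:11 = 6 h 45 min; less 105 min break → 5 h 0 min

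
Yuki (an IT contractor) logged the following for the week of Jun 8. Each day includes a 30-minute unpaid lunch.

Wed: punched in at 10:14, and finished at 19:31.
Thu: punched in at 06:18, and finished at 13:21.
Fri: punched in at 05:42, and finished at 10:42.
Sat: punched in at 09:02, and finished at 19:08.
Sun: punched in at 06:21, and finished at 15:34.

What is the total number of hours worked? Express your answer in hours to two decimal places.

Wed: 10:14–19:31 = 9 h 17 min; less 30 min break → 8 h 47 min
Thu: 06:18–13:21 = 7 h 3 min; less 30 min break → 6 h 33 min
Fri: 05:42–10:42 = 5 h 0 min; less 30 min break → 4 h 30 min
Sat: 09:02–19:08 = 10 h 6 min; less 30 min break → 9 h 36 min
Sun: 06:21–15:34 = 9 h 13 min; less 30 min break → 8 h 43 min
Total: 8 h 47 min + 6 h 33 min + 4 h 30 min + 9 h 36 min + 8 h 43 min = 38 h 9 min.

38.15 hours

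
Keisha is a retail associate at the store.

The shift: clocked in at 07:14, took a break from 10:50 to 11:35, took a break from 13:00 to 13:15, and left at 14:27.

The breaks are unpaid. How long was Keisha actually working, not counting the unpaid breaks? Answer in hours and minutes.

The shift: 07:14–14:27 = 7 h 13 min; less 60 min break → 6 h 13 min

6 h 13 min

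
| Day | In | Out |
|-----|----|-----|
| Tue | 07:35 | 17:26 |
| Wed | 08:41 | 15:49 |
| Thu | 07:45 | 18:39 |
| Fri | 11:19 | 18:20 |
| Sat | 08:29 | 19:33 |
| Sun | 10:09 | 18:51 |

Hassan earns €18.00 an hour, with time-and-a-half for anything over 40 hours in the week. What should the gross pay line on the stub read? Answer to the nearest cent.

€1116.00

Tue: 07:35–17:26 = 9 h 51 min
Wed: 08:41–15:49 = 7 h 8 min
Thu: 07:45–18:39 = 10 h 54 min
Fri: 11:19–18:20 = 7 h 1 min
Sat: 08:29–19:33 = 11 h 4 min
Sun: 10:09–18:51 = 8 h 42 min
Total worked: 54 h 40 min = 3280 min.
Regular 40 h 0 min = 2400 min at €18.00/h; overtime 14 h 40 min = 880 min at €27.00/h.
Pay = (2400 × €18.00 + 880 × €27.00) ÷ 60 = €1116.00.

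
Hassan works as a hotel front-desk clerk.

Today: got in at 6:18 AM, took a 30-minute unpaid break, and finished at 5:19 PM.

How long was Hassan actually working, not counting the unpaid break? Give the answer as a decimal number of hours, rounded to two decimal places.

10.52 hours

Today: 6:18 AM–5:19 PM = 11 h 1 min; less 30 min break → 10 h 31 min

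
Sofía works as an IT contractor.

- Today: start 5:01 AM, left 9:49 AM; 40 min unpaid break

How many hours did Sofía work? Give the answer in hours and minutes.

4 h 8 min

Today: 5:01 AM–9:49 AM = 4 h 48 min; less 40 min break → 4 h 8 min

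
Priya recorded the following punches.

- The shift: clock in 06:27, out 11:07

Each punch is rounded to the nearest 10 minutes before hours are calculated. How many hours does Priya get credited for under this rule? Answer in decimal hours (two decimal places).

The shift: in 06:27→06:30, out 11:07→11:10; 4 h 40 min

4.67 hours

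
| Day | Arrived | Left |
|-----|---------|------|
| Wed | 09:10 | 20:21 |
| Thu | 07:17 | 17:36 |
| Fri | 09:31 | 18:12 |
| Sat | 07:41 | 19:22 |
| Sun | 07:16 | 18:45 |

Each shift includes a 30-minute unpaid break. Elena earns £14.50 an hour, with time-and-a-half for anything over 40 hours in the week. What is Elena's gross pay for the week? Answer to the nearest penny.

£815.99

Wed: 09:10–20:21 = 11 h 11 min; less 30 min break → 10 h 41 min
Thu: 07:17–17:36 = 10 h 19 min; less 30 min break → 9 h 49 min
Fri: 09:31–18:12 = 8 h 41 min; less 30 min break → 8 h 11 min
Sat: 07:41–19:22 = 11 h 41 min; less 30 min break → 11 h 11 min
Sun: 07:16–18:45 = 11 h 29 min; less 30 min break → 10 h 59 min
Total worked: 50 h 51 min = 3051 min.
Regular 40 h 0 min = 2400 min at £14.50/h; overtime 10 h 51 min = 651 min at £21.75/h.
Pay = (2400 × £14.50 + 651 × £21.75) ÷ 60 = £815.99.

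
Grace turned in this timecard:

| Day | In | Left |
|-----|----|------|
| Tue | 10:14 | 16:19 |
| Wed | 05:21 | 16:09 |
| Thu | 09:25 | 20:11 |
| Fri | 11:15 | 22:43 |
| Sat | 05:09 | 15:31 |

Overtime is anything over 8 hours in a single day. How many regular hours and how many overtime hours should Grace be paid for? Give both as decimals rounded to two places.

Tue: 10:14–16:19 = 6 h 5 min
Wed: 05:21–16:09 = 10 h 48 min
Thu: 09:25–20:11 = 10 h 46 min
Fri: 11:15–22:43 = 11 h 28 min
Sat: 05:09–15:31 = 10 h 22 min
Tue reg 6 h 5 min / OT 0 h 0 min; Wed reg 8 h 0 min / OT 2 h 48 min; Thu reg 8 h 0 min / OT 2 h 46 min; Fri reg 8 h 0 min / OT 3 h 28 min; Sat reg 8 h 0 min / OT 2 h 22 min.
Totals: regular 38 h 5 min, overtime 11 h 24 min.

Regular 38.08 hours, overtime 11.40 hours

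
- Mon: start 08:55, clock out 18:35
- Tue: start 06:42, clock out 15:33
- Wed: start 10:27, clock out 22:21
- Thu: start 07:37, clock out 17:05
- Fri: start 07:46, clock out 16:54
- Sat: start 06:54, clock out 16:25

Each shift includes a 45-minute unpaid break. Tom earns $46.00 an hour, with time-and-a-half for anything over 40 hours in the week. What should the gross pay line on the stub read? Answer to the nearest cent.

Mon: 08:55–18:35 = 9 h 40 min; less 45 min break → 8 h 55 min
Tue: 06:42–15:33 = 8 h 51 min; less 45 min break → 8 h 6 min
Wed: 10:27–22:21 = 11 h 54 min; less 45 min break → 11 h 9 min
Thu: 07:37–17:05 = 9 h 28 min; less 45 min break → 8 h 43 min
Fri: 07:46–16:54 = 9 h 8 min; less 45 min break → 8 h 23 min
Sat: 06:54–16:25 = 9 h 31 min; less 45 min break → 8 h 46 min
Total worked: 54 h 2 min = 3242 min.
Regular 40 h 0 min = 2400 min at $46.00/h; overtime 14 h 2 min = 842 min at $69.00/h.
Pay = (2400 × $46.00 + 842 × $69.00) ÷ 60 = $2808.30.

$2808.30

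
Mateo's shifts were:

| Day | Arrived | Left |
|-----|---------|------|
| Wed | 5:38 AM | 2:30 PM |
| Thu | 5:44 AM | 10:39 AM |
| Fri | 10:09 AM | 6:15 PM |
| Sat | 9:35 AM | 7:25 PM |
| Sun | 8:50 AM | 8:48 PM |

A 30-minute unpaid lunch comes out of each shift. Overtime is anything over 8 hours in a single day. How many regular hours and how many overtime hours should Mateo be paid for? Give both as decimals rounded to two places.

Wed: 5:38 AM–2:30 PM = 8 h 52 min; less 30 min break → 8 h 22 min
Thu: 5:44 AM–10:39 AM = 4 h 55 min; less 30 min break → 4 h 25 min
Fri: 10:09 AM–6:15 PM = 8 h 6 min; less 30 min break → 7 h 36 min
Sat: 9:35 AM–7:25 PM = 9 h 50 min; less 30 min break → 9 h 20 min
Sun: 8:50 AM–8:48 PM = 11 h 58 min; less 30 min break → 11 h 28 min
Wed reg 8 h 0 min / OT 0 h 22 min; Thu reg 4 h 25 min / OT 0 h 0 min; Fri reg 7 h 36 min / OT 0 h 0 min; Sat reg 8 h 0 min / OT 1 h 20 min; Sun reg 8 h 0 min / OT 3 h 28 min.
Totals: regular 36 h 1 min, overtime 5 h 10 min.

Regular 36.02 hours, overtime 5.17 hours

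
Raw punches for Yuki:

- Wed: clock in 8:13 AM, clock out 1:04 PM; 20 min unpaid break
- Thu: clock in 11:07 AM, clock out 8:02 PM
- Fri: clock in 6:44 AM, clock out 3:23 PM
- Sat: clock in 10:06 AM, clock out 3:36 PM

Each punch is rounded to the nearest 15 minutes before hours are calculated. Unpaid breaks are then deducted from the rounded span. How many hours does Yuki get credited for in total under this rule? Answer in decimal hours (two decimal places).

Wed: in 8:13 AM→8:15 AM, out 1:04 PM→1:00 PM; 4 h 45 min − 20 min = 4 h 25 min
Thu: in 11:07 AM→11:00 AM, out 8:02 PM→8:00 PM; 9 h 0 min
Fri: in 6:44 AM→6:45 AM, out 3:23 PM→3:30 PM; 8 h 45 min
Sat: in 10:06 AM→10:00 AM, out 3:36 PM→3:30 PM; 5 h 30 min
Total credited: 27 h 40 min.

27.67 hours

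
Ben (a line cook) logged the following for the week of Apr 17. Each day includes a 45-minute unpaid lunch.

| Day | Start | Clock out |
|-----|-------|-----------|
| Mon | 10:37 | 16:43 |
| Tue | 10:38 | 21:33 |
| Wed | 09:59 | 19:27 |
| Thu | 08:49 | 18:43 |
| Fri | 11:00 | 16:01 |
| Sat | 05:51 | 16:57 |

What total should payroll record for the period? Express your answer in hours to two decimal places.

Mon: 10:37–16:43 = 6 h 6 min; less 45 min break → 5 h 21 min
Tue: 10:38–21:33 = 10 h 55 min; less 45 min break → 10 h 10 min
Wed: 09:59–19:27 = 9 h 28 min; less 45 min break → 8 h 43 min
Thu: 08:49–18:43 = 9 h 54 min; less 45 min break → 9 h 9 min
Fri: 11:00–16:01 = 5 h 1 min; less 45 min break → 4 h 16 min
Sat: 05:51–16:57 = 11 h 6 min; less 45 min break → 10 h 21 min
Total: 5 h 21 min + 10 h 10 min + 8 h 43 min + 9 h 9 min + 4 h 16 min + 10 h 21 min = 48 h 0 min.

48.00 hours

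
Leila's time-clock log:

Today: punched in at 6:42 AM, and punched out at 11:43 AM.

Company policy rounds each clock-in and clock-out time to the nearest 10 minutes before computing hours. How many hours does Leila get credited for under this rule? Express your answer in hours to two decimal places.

5.00 hours

Today: in 6:42 AM→6:40 AM, out 11:43 AM→11:40 AM; 5 h 0 min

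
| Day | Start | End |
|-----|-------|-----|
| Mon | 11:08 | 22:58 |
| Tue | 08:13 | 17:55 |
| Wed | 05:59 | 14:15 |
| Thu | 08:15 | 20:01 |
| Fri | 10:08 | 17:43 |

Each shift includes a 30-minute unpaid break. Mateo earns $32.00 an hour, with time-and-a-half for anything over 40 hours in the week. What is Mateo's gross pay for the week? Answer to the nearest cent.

$1599.20

Mon: 11:08–22:58 = 11 h 50 min; less 30 min break → 11 h 20 min
Tue: 08:13–17:55 = 9 h 42 min; less 30 min break → 9 h 12 min
Wed: 05:59–14:15 = 8 h 16 min; less 30 min break → 7 h 46 min
Thu: 08:15–20:01 = 11 h 46 min; less 30 min break → 11 h 16 min
Fri: 10:08–17:43 = 7 h 35 min; less 30 min break → 7 h 5 min
Total worked: 46 h 39 min = 2799 min.
Regular 40 h 0 min = 2400 min at $32.00/h; overtime 6 h 39 min = 399 min at $48.00/h.
Pay = (2400 × $32.00 + 399 × $48.00) ÷ 60 = $1599.20.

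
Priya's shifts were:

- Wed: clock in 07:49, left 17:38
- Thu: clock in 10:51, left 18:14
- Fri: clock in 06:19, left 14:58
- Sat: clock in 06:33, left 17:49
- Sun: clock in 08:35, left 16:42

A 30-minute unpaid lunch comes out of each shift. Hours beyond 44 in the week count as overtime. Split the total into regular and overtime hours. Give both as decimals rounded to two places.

Wed: 07:49–17:38 = 9 h 49 min; less 30 min break → 9 h 19 min
Thu: 10:51–18:14 = 7 h 23 min; less 30 min break → 6 h 53 min
Fri: 06:19–14:58 = 8 h 39 min; less 30 min break → 8 h 9 min
Sat: 06:33–17:49 = 11 h 16 min; less 30 min break → 10 h 46 min
Sun: 08:35–16:42 = 8 h 7 min; less 30 min break → 7 h 37 min
Total worked: 42 h 44 min = 42.73 h.
Threshold 44 h → overtime 0 h 0 min, regular 42 h 44 min.

Regular 42.73 hours, overtime 0.00 hours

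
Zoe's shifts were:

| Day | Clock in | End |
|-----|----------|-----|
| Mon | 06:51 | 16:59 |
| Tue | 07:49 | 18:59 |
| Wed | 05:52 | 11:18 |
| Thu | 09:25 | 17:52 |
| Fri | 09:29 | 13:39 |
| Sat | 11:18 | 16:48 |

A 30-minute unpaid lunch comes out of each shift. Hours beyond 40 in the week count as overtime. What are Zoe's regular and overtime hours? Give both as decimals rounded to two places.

Regular 40.00 hours, overtime 1.85 hours

Mon: 06:51–16:59 = 10 h 8 min; less 30 min break → 9 h 38 min
Tue: 07:49–18:59 = 11 h 10 min; less 30 min break → 10 h 40 min
Wed: 05:52–11:18 = 5 h 26 min; less 30 min break → 4 h 56 min
Thu: 09:25–17:52 = 8 h 27 min; less 30 min break → 7 h 57 min
Fri: 09:29–13:39 = 4 h 10 min; less 30 min break → 3 h 40 min
Sat: 11:18–16:48 = 5 h 30 min; less 30 min break → 5 h 0 min
Total worked: 41 h 51 min = 41.85 h.
Threshold 40 h → overtime 1 h 51 min, regular 40 h 0 min.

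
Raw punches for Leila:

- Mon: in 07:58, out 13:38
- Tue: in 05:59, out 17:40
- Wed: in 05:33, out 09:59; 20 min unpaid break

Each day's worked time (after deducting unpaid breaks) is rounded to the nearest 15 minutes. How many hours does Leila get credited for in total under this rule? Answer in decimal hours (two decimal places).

Mon: 07:58–13:38 = 5 h 40 min → rounds to 5 h 45 min
Tue: 05:59–17:40 = 11 h 41 min → rounds to 11 h 45 min
Wed: 05:33–09:59 = 4 h 26 min − 20 min = 4 h 6 min → rounds to 4 h 0 min
Total credited: 21 h 30 min.

21.50 hours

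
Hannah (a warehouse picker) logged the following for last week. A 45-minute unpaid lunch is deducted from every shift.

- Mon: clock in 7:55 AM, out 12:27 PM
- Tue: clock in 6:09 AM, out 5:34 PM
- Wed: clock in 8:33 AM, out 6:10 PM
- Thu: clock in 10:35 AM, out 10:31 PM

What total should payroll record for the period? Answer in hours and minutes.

Mon: 7:55 AM–12:27 PM = 4 h 32 min; less 45 min break → 3 h 47 min
Tue: 6:09 AM–5:34 PM = 11 h 25 min; less 45 min break → 10 h 40 min
Wed: 8:33 AM–6:10 PM = 9 h 37 min; less 45 min break → 8 h 52 min
Thu: 10:35 AM–10:31 PM = 11 h 56 min; less 45 min break → 11 h 11 min
Total: 3 h 47 min + 10 h 40 min + 8 h 52 min + 11 h 11 min = 34 h 30 min.

34 h 30 min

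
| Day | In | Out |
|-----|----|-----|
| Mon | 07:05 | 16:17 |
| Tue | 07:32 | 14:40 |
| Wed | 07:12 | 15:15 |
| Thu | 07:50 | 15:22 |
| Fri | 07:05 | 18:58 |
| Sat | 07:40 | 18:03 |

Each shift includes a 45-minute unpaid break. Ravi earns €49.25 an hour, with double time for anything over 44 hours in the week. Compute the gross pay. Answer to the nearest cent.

€2726.81

Mon: 07:05–16:17 = 9 h 12 min; less 45 min break → 8 h 27 min
Tue: 07:32–14:40 = 7 h 8 min; less 45 min break → 6 h 23 min
Wed: 07:12–15:15 = 8 h 3 min; less 45 min break → 7 h 18 min
Thu: 07:50–15:22 = 7 h 32 min; less 45 min break → 6 h 47 min
Fri: 07:05–18:58 = 11 h 53 min; less 45 min break → 11 h 8 min
Sat: 07:40–18:03 = 10 h 23 min; less 45 min break → 9 h 38 min
Total worked: 49 h 41 min = 2981 min.
Regular 44 h 0 min = 2640 min at €49.25/h; overtime 5 h 41 min = 341 min at €98.50/h.
Pay = (2640 × €49.25 + 341 × €98.50) ÷ 60 = €2726.81.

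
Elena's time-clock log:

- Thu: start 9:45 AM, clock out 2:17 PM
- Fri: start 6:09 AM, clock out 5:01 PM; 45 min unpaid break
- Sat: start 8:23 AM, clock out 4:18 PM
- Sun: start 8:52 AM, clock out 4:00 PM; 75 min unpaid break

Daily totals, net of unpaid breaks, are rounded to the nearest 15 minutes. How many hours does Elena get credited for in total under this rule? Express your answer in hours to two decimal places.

Thu: 9:45 AM–2:17 PM = 4 h 32 min → rounds to 4 h 30 min
Fri: 6:09 AM–5:01 PM = 10 h 52 min − 45 min = 10 h 7 min → rounds to 10 h 0 min
Sat: 8:23 AM–4:18 PM = 7 h 55 min → rounds to 8 h 0 min
Sun: 8:52 AM–4:00 PM = 7 h 8 min − 75 min = 5 h 53 min → rounds to 6 h 0 min
Total credited: 28 h 30 min.

28.50 hours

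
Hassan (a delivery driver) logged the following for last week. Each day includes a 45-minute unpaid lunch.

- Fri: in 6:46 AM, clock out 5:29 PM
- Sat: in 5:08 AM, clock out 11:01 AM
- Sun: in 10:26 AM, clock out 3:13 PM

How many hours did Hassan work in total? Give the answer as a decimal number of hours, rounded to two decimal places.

Fri: 6:46 AM–5:29 PM = 10 h 43 min; less 45 min break → 9 h 58 min
Sat: 5:08 AM–11:01 AM = 5 h 53 min; less 45 min break → 5 h 8 min
Sun: 10:26 AM–3:13 PM = 4 h 47 min; less 45 min break → 4 h 2 min
Total: 9 h 58 min + 5 h 8 min + 4 h 2 min = 19 h 8 min.

19.13 hours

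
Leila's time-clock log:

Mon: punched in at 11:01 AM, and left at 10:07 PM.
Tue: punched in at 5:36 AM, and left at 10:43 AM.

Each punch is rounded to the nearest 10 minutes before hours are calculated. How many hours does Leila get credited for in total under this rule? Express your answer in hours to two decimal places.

Mon: in 11:01 AM→11:00 AM, out 10:07 PM→10:10 PM; 11 h 10 min
Tue: in 5:36 AM→5:40 AM, out 10:43 AM→10:40 AM; 5 h 0 min
Total credited: 16 h 10 min.

16.17 hours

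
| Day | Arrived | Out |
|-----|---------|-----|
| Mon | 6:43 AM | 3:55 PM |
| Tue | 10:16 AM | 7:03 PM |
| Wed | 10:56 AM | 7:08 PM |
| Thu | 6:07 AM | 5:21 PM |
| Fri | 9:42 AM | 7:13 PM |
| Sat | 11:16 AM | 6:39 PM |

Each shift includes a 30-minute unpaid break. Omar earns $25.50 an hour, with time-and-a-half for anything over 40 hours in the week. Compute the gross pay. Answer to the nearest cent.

$1452.86

Mon: 6:43 AM–3:55 PM = 9 h 12 min; less 30 min break → 8 h 42 min
Tue: 10:16 AM–7:03 PM = 8 h 47 min; less 30 min break → 8 h 17 min
Wed: 10:56 AM–7:08 PM = 8 h 12 min; less 30 min break → 7 h 42 min
Thu: 6:07 AM–5:21 PM = 11 h 14 min; less 30 min break → 10 h 44 min
Fri: 9:42 AM–7:13 PM = 9 h 31 min; less 30 min break → 9 h 1 min
Sat: 11:16 AM–6:39 PM = 7 h 23 min; less 30 min break → 6 h 53 min
Total worked: 51 h 19 min = 3079 min.
Regular 40 h 0 min = 2400 min at $25.50/h; overtime 11 h 19 min = 679 min at $38.25/h.
Pay = (2400 × $25.50 + 679 × $38.25) ÷ 60 = $1452.86.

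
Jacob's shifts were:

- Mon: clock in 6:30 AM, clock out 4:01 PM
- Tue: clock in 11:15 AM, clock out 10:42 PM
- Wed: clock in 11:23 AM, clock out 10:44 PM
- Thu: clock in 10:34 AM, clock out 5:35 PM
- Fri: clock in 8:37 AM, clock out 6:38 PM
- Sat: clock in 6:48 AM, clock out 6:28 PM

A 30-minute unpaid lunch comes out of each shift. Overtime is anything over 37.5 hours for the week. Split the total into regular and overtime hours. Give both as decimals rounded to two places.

Regular 37.50 hours, overtime 20.52 hours

Mon: 6:30 AM–4:01 PM = 9 h 31 min; less 30 min break → 9 h 1 min
Tue: 11:15 AM–10:42 PM = 11 h 27 min; less 30 min break → 10 h 57 min
Wed: 11:23 AM–10:44 PM = 11 h 21 min; less 30 min break → 10 h 51 min
Thu: 10:34 AM–5:35 PM = 7 h 1 min; less 30 min break → 6 h 31 min
Fri: 8:37 AM–6:38 PM = 10 h 1 min; less 30 min break → 9 h 31 min
Sat: 6:48 AM–6:28 PM = 11 h 40 min; less 30 min break → 11 h 10 min
Total worked: 58 h 1 min = 58.02 h.
Threshold 37.5 h → overtime 20 h 31 min, regular 37 h 30 min.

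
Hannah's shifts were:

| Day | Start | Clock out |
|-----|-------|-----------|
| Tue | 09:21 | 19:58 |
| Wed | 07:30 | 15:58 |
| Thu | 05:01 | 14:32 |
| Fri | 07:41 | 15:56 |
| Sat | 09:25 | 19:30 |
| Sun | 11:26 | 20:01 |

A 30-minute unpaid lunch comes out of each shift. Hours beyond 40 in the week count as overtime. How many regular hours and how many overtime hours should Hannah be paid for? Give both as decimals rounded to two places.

Tue: 09:21–19:58 = 10 h 37 min; less 30 min break → 10 h 7 min
Wed: 07:30–15:58 = 8 h 28 min; less 30 min break → 7 h 58 min
Thu: 05:01–14:32 = 9 h 31 min; less 30 min break → 9 h 1 min
Fri: 07:41–15:56 = 8 h 15 min; less 30 min break → 7 h 45 min
Sat: 09:25–19:30 = 10 h 5 min; less 30 min break → 9 h 35 min
Sun: 11:26–20:01 = 8 h 35 min; less 30 min break → 8 h 5 min
Total worked: 52 h 31 min = 52.52 h.
Threshold 40 h → overtime 12 h 31 min, regular 40 h 0 min.

Regular 40.00 hours, overtime 12.52 hours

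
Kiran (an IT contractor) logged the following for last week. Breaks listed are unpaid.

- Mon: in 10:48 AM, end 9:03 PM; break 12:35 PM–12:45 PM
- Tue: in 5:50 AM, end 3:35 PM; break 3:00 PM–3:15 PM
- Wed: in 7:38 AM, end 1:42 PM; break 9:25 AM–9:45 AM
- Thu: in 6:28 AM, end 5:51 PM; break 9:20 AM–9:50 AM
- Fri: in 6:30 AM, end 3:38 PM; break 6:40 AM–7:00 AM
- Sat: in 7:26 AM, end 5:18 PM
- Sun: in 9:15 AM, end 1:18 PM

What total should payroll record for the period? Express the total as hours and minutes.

58 h 55 min

Mon: 10:48 AM–9:03 PM = 10 h 15 min; less 10 min break → 10 h 5 min
Tue: 5:50 AM–3:35 PM = 9 h 45 min; less 15 min break → 9 h 30 min
Wed: 7:38 AM–1:42 PM = 6 h 4 min; less 20 min break → 5 h 44 min
Thu: 6:28 AM–5:51 PM = 11 h 23 min; less 30 min break → 10 h 53 min
Fri: 6:30 AM–3:38 PM = 9 h 8 min; less 20 min break → 8 h 48 min
Sat: 7:26 AM–5:18 PM = 9 h 52 min
Sun: 9:15 AM–1:18 PM = 4 h 3 min
Total: 10 h 5 min + 9 h 30 min + 5 h 44 min + 10 h 53 min + 8 h 48 min + 9 h 52 min + 4 h 3 min = 58 h 55 min.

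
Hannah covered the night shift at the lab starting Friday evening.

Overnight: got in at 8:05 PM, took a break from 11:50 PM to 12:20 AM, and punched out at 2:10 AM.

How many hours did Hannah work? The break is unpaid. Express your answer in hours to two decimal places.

5.58 hours

Overnight: 8:05 PM → midnight = 3 h 55 min; midnight → 2:10 AM = 2 h 10 min; span 6 h 5 min; less 30 min break → 5 h 35 min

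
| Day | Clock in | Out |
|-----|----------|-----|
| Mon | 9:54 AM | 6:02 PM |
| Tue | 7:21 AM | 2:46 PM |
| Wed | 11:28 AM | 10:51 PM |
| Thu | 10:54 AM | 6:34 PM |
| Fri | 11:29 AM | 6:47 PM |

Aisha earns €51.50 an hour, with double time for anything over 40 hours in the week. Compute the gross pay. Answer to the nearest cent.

€2255.70

Mon: 9:54 AM–6:02 PM = 8 h 8 min
Tue: 7:21 AM–2:46 PM = 7 h 25 min
Wed: 11:28 AM–10:51 PM = 11 h 23 min
Thu: 10:54 AM–6:34 PM = 7 h 40 min
Fri: 11:29 AM–6:47 PM = 7 h 18 min
Total worked: 41 h 54 min = 2514 min.
Regular 40 h 0 min = 2400 min at €51.50/h; overtime 1 h 54 min = 114 min at €103.00/h.
Pay = (2400 × €51.50 + 114 × €103.00) ÷ 60 = €2255.70.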